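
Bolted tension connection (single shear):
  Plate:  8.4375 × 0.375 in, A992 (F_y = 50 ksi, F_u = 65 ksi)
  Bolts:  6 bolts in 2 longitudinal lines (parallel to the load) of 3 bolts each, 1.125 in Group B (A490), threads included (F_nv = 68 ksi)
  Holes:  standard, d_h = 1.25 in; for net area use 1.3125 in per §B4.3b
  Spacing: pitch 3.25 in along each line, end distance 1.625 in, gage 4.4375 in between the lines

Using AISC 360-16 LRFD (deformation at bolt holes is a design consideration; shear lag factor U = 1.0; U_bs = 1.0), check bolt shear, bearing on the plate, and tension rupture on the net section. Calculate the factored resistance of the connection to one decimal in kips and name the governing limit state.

106.3 kips (net-section rupture governs)

Bolt shear: A_b = π(1.125)²/4 = 0.99402 in². φR_n = 0.75 × 68 × 0.99402 × 6 × 1 = 304.2 kips.
Bearing (0.375 in plate, F_u = 65 ksi): end bolts L_c = 1.625 − 1.25/2 = 1, R_n = min(1.2×1×0.375×65, 2.4×1.125×0.375×65) = 29.25 kips/bolt; interior L_c = 3.25 − 1.25 = 2, R_n = 58.5 kips/bolt. φR_n = 0.75 × (2×29.25 + 4×58.5) = 219.4 kips.
Tension rupture (net): A_n = (8.4375 − 2×1.3125)×0.375 = 2.1797 in² (U = 1.0, A_e = A_n). φR_n = 0.75 × 65 × 2.1797 = 106.3 kips.
Governing: min(304.2, 219.4, 106.3) = 106.3 kips → net-section rupture.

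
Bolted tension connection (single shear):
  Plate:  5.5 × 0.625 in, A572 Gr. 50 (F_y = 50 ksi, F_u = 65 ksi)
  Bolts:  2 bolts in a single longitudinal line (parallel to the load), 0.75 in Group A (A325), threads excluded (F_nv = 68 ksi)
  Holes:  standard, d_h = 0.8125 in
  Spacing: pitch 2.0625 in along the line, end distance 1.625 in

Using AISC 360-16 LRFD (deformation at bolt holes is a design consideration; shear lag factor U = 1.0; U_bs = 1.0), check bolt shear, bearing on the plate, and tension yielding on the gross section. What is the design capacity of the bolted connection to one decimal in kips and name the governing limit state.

Bolt shear: A_b = π(0.75)²/4 = 0.44179 in². φR_n = 0.75 × 68 × 0.44179 × 2 × 1 = 45.1 kips.
Bearing (0.625 in plate, F_u = 65 ksi): end bolts L_c = 1.625 − 0.8125/2 = 1.21875, R_n = min(1.2×1.21875×0.625×65, 2.4×0.75×0.625×65) = 59.414 kips/bolt; interior L_c = 2.0625 − 0.8125 = 1.25, R_n = 60.938 kips/bolt. φR_n = 0.75 × (1×59.414 + 1×60.938) = 90.3 kips.
Tension yield (gross): A_g = 5.5×0.625 = 3.4375 in². φR_n = 0.90 × 50 × 3.4375 = 154.7 kips.
Governing: min(45.1, 90.3, 154.7) = 45.1 kips → bolt shear.

45.1 kips (bolt shear governs)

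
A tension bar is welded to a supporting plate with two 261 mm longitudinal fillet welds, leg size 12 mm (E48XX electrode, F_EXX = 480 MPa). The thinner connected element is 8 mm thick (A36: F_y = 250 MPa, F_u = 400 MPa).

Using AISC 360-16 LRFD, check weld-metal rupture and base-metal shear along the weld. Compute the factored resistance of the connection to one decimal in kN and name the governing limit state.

626.4 kN (base-metal shear governs)

Weld metal: throat = 0.707×12 = 8.484 mm, L = 2×261 = 522 mm. φR_n = 0.75 × 0.6 × 480 × 8.484 × 522 = 956.6 kN.
Base metal shear (8 mm plate): yield φR_n = 1.0×0.6×250×8×522 = 626.4 kN; rupture φR_n = 0.75×0.6×400×8×522 = 751.7 kN; take 626.4 kN (yield).
Governing: min(956.6, 626.4) = 626.4 kN → base-metal shear.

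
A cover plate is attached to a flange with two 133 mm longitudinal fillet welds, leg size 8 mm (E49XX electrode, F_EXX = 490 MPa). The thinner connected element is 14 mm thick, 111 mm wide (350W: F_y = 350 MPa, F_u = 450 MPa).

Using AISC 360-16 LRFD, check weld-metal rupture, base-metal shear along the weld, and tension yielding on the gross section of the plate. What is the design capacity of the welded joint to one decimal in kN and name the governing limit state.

331.7 kN (weld metal governs)

Weld metal: throat = 0.707×8 = 5.656 mm, L = 2×133 = 266 mm. φR_n = 0.75 × 0.6 × 490 × 5.656 × 266 = 331.7 kN.
Base metal shear (14 mm plate): yield φR_n = 1.0×0.6×350×14×266 = 782.0 kN; rupture φR_n = 0.75×0.6×450×14×266 = 754.1 kN; take 754.1 kN (rupture).
Tension yield (gross): A_g = 111×14 = 1554 mm². φR_n = 0.90 × 350 × 1554 = 489.5 kN.
Governing: min(331.7, 754.1, 489.5) = 331.7 kN → weld metal.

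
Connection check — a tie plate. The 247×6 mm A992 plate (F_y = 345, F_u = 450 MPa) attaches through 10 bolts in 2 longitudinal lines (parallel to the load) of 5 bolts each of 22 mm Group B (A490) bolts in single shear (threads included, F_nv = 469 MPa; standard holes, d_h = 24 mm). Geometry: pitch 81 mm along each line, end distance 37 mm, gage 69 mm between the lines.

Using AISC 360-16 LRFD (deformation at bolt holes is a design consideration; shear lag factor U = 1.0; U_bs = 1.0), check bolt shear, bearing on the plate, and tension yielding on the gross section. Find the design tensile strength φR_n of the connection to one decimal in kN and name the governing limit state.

Bolt shear: A_b = π(22)²/4 = 380.13 mm². φR_n = 0.75 × 469 × 380.13 × 10 × 1 = 1337.1 kN.
Bearing (6 mm plate, F_u = 450 MPa): end bolts L_c = 37 − 24/2 = 25, R_n = min(1.2×25×6×450, 2.4×22×6×450) = 81 kN/bolt; interior L_c = 81 − 24 = 57, R_n = 142.56 kN/bolt. φR_n = 0.75 × (2×81 + 8×142.56) = 976.9 kN.
Tension yield (gross): A_g = 247×6 = 1482 mm². φR_n = 0.90 × 345 × 1482 = 460.2 kN.
Governing: min(1337.1, 976.9, 460.2) = 460.2 kN → gross-section yield.

460.2 kN (gross-section yield governs)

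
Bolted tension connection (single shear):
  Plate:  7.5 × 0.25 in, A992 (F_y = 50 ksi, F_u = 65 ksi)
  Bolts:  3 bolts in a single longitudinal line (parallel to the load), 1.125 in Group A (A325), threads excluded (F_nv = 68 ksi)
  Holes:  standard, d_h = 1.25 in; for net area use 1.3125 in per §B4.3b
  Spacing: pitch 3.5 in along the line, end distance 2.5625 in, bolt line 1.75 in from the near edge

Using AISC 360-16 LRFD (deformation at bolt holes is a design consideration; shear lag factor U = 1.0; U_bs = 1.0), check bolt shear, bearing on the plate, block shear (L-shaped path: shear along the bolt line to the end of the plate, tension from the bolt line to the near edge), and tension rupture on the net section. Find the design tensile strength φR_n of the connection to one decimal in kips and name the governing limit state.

59.3 kips (block shear governs)

Bolt shear: A_b = π(1.125)²/4 = 0.99402 in². φR_n = 0.75 × 68 × 0.99402 × 3 × 1 = 152.1 kips.
Bearing (0.25 in plate, F_u = 65 ksi): end bolts L_c = 2.5625 − 1.25/2 = 1.9375, R_n = min(1.2×1.9375×0.25×65, 2.4×1.125×0.25×65) = 37.781 kips/bolt; interior L_c = 3.5 − 1.25 = 2.25, R_n = 43.875 kips/bolt. φR_n = 0.75 × (1×37.781 + 2×43.875) = 94.1 kips.
Block shear: shear path 1×[2.5625+2×3.5] = 1×9.5625 in, A_gv = 2.3906, A_nv = 1×(9.5625 − 2.5×1.3125)×0.25 = 1.5703 in²; tension to near edge: (1.75 − 0.5×1.3125)×0.25 = 0.27344 in². R_n = min(0.6×65×1.5703, 0.6×50×2.3906) + 1.0×65×0.27344 = min(61.242, 71.718) + 17.774 = 79.016 kips. φR_n = 0.75 × 79.016 = 59.3 kips.
Tension rupture (net): A_n = (7.5 − 1×1.3125)×0.25 = 1.5469 in² (U = 1.0, A_e = A_n). φR_n = 0.75 × 65 × 1.5469 = 75.4 kips.
Governing: min(152.1, 94.1, 59.3, 75.4) = 59.3 kips → block shear.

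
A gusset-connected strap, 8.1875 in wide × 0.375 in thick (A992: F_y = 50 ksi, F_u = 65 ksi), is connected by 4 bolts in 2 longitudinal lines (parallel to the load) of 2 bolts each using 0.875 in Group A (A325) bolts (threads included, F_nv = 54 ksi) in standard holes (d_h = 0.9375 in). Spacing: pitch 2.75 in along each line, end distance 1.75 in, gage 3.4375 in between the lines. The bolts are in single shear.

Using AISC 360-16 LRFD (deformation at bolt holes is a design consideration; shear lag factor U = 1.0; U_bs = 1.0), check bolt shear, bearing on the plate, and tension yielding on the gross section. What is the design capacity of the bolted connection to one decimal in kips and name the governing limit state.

97.4 kips (bolt shear governs)

Bolt shear: A_b = π(0.875)²/4 = 0.60132 in². φR_n = 0.75 × 54 × 0.60132 × 4 × 1 = 97.4 kips.
Bearing (0.375 in plate, F_u = 65 ksi): end bolts L_c = 1.75 − 0.9375/2 = 1.28125, R_n = min(1.2×1.28125×0.375×65, 2.4×0.875×0.375×65) = 37.477 kips/bolt; interior L_c = 2.75 − 0.9375 = 1.8125, R_n = 51.188 kips/bolt. φR_n = 0.75 × (2×37.477 + 2×51.188) = 133.0 kips.
Tension yield (gross): A_g = 8.1875×0.375 = 3.0703 in². φR_n = 0.90 × 50 × 3.0703 = 138.2 kips.
Governing: min(97.4, 133.0, 138.2) = 97.4 kips → bolt shear.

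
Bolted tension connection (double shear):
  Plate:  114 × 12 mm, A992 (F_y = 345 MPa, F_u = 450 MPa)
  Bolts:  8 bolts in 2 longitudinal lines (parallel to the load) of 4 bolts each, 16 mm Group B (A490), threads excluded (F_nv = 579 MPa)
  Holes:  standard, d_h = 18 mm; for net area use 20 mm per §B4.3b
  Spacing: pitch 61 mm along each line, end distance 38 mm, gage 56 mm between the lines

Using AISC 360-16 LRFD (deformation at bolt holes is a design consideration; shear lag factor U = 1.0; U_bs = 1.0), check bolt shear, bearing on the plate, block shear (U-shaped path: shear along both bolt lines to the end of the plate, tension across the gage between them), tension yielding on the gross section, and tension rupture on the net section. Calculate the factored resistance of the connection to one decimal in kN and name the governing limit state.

299.7 kN (net-section rupture governs)

Bolt shear: A_b = π(16)²/4 = 201.06 mm². φR_n = 0.75 × 579 × 201.06 × 8 × 2 = 1397.0 kN.
Bearing (12 mm plate, F_u = 450 MPa): end bolts L_c = 38 − 18/2 = 29, R_n = min(1.2×29×12×450, 2.4×16×12×450) = 187.92 kN/bolt; interior L_c = 61 − 18 = 43, R_n = 207.36 kN/bolt. φR_n = 0.75 × (2×187.92 + 6×207.36) = 1215.0 kN.
Block shear: shear path 2×[38+3×61] = 2×221 mm, A_gv = 5304, A_nv = 2×(221 − 3.5×20)×12 = 3624 mm²; tension across gage: (56 − 1×20)×12 = 432 mm². R_n = min(0.6×450×3624, 0.6×345×5304) + 1.0×450×432 = min(978.48, 1097.9) + 194.4 = 1172.9 kN. φR_n = 0.75 × 1172.9 = 879.7 kN.
Tension yield (gross): A_g = 114×12 = 1368 mm². φR_n = 0.90 × 345 × 1368 = 424.8 kN.
Tension rupture (net): A_n = (114 − 2×20)×12 = 888 mm² (U = 1.0, A_e = A_n). φR_n = 0.75 × 450 × 888 = 299.7 kN.
Governing: min(1397.0, 1215.0, 879.7, 424.8, 299.7) = 299.7 kN → net-section rupture.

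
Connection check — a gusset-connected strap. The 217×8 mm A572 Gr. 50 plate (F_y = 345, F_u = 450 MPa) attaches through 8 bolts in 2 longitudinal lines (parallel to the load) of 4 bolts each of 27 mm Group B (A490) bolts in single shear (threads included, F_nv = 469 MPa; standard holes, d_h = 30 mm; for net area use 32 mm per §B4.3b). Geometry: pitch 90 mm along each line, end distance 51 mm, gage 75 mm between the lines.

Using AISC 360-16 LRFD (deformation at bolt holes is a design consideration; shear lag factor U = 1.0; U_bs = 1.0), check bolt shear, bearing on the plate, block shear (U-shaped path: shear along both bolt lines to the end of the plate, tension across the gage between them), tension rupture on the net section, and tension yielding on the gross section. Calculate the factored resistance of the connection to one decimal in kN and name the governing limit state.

413.1 kN (net-section rupture governs)

Bolt shear: A_b = π(27)²/4 = 572.56 mm². φR_n = 0.75 × 469 × 572.56 × 8 × 1 = 1611.2 kN.
Bearing (8 mm plate, F_u = 450 MPa): end bolts L_c = 51 − 30/2 = 36, R_n = min(1.2×36×8×450, 2.4×27×8×450) = 155.52 kN/bolt; interior L_c = 90 − 30 = 60, R_n = 233.28 kN/bolt. φR_n = 0.75 × (2×155.52 + 6×233.28) = 1283.0 kN.
Block shear: shear path 2×[51+3×90] = 2×321 mm, A_gv = 5136, A_nv = 2×(321 − 3.5×32)×8 = 3344 mm²; tension across gage: (75 − 1×32)×8 = 344 mm². R_n = min(0.6×450×3344, 0.6×345×5136) + 1.0×450×344 = min(902.88, 1063.2) + 154.8 = 1057.7 kN. φR_n = 0.75 × 1057.7 = 793.3 kN.
Tension rupture (net): A_n = (217 − 2×32)×8 = 1224 mm² (U = 1.0, A_e = A_n). φR_n = 0.75 × 450 × 1224 = 413.1 kN.
Tension yield (gross): A_g = 217×8 = 1736 mm². φR_n = 0.90 × 345 × 1736 = 539.0 kN.
Governing: min(1611.2, 1283.0, 793.3, 413.1, 539.0) = 413.1 kN → net-section rupture.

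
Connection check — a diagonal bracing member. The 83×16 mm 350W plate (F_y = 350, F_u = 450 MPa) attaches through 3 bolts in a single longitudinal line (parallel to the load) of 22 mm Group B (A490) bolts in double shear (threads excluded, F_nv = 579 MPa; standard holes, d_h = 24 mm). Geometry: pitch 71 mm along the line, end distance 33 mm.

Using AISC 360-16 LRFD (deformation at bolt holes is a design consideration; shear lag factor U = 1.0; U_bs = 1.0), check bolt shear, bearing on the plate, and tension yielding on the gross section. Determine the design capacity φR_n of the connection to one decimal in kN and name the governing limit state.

418.3 kN (gross-section yield governs)

Bolt shear: A_b = π(22)²/4 = 380.13 mm². φR_n = 0.75 × 579 × 380.13 × 3 × 2 = 990.4 kN.
Bearing (16 mm plate, F_u = 450 MPa): end bolts L_c = 33 − 24/2 = 21, R_n = min(1.2×21×16×450, 2.4×22×16×450) = 181.44 kN/bolt; interior L_c = 71 − 24 = 47, R_n = 380.16 kN/bolt. φR_n = 0.75 × (1×181.44 + 2×380.16) = 706.3 kN.
Tension yield (gross): A_g = 83×16 = 1328 mm². φR_n = 0.90 × 350 × 1328 = 418.3 kN.
Governing: min(990.4, 706.3, 418.3) = 418.3 kN → gross-section yield.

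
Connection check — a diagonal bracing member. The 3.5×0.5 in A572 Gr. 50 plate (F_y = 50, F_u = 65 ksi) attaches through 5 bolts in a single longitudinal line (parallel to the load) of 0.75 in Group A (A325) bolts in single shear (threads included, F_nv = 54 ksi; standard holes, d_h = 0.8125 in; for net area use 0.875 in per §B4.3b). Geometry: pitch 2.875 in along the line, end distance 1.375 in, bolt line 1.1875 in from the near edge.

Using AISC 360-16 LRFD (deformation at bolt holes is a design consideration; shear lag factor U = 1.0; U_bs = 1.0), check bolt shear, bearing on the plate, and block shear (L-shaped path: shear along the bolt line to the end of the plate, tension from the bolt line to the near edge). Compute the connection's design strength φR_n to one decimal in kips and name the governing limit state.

Bolt shear: A_b = π(0.75)²/4 = 0.44179 in². φR_n = 0.75 × 54 × 0.44179 × 5 × 1 = 89.5 kips.
Bearing (0.5 in plate, F_u = 65 ksi): end bolts L_c = 1.375 − 0.8125/2 = 0.96875, R_n = min(1.2×0.96875×0.5×65, 2.4×0.75×0.5×65) = 37.781 kips/bolt; interior L_c = 2.875 − 0.8125 = 2.0625, R_n = 58.5 kips/bolt. φR_n = 0.75 × (1×37.781 + 4×58.5) = 203.8 kips.
Block shear: shear path 1×[1.375+4×2.875] = 1×12.875 in, A_gv = 6.4375, A_nv = 1×(12.875 − 4.5×0.875)×0.5 = 4.4688 in²; tension to near edge: (1.1875 − 0.5×0.875)×0.5 = 0.375 in². R_n = min(0.6×65×4.4688, 0.6×50×6.4375) + 1.0×65×0.375 = min(174.28, 193.13) + 24.375 = 198.66 kips. φR_n = 0.75 × 198.66 = 149.0 kips.
Governing: min(89.5, 203.8, 149.0) = 89.5 kips → bolt shear.

89.5 kips (bolt shear governs)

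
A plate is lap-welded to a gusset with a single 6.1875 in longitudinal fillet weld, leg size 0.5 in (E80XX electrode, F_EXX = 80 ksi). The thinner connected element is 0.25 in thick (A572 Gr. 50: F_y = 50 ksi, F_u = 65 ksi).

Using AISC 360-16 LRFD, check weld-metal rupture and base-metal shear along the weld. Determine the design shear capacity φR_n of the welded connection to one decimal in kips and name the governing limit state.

Weld metal: throat = 0.707×0.5 = 0.3535 in, L = 6.1875 in. φR_n = 0.75 × 0.6 × 80 × 0.3535 × 6.1875 = 78.7 kips.
Base metal shear (0.25 in plate): yield φR_n = 1.0×0.6×50×0.25×6.1875 = 46.4 kips; rupture φR_n = 0.75×0.6×65×0.25×6.1875 = 45.2 kips; take 45.2 kips (rupture).
Governing: min(78.7, 45.2) = 45.2 kips → base-metal shear.

45.2 kips (base-metal shear governs)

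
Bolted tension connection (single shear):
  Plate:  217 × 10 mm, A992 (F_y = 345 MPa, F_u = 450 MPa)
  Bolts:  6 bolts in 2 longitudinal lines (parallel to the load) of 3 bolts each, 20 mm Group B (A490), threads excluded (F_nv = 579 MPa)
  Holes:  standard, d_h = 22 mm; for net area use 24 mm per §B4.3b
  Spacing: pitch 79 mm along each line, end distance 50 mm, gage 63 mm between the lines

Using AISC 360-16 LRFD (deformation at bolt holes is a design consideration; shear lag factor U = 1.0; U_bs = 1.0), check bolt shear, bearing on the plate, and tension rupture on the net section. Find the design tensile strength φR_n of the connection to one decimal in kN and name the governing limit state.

570.4 kN (net-section rupture governs)

Bolt shear: A_b = π(20)²/4 = 314.16 mm². φR_n = 0.75 × 579 × 314.16 × 6 × 1 = 818.5 kN.
Bearing (10 mm plate, F_u = 450 MPa): end bolts L_c = 50 − 22/2 = 39, R_n = min(1.2×39×10×450, 2.4×20×10×450) = 210.6 kN/bolt; interior L_c = 79 − 22 = 57, R_n = 216 kN/bolt. φR_n = 0.75 × (2×210.6 + 4×216) = 963.9 kN.
Tension rupture (net): A_n = (217 − 2×24)×10 = 1690 mm² (U = 1.0, A_e = A_n). φR_n = 0.75 × 450 × 1690 = 570.4 kN.
Governing: min(818.5, 963.9, 570.4) = 570.4 kN → net-section rupture.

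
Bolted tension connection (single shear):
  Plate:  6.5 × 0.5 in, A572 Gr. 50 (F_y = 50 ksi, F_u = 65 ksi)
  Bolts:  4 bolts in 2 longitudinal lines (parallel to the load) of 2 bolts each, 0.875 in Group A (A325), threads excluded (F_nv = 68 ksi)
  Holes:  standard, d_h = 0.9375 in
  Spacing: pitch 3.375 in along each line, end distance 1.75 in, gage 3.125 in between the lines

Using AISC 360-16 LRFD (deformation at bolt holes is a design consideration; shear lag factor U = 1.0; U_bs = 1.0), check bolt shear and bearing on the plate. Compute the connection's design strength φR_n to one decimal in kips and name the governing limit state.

Bolt shear: A_b = π(0.875)²/4 = 0.60132 in². φR_n = 0.75 × 68 × 0.60132 × 4 × 1 = 122.7 kips.
Bearing (0.5 in plate, F_u = 65 ksi): end bolts L_c = 1.75 − 0.9375/2 = 1.28125, R_n = min(1.2×1.28125×0.5×65, 2.4×0.875×0.5×65) = 49.969 kips/bolt; interior L_c = 3.375 − 0.9375 = 2.4375, R_n = 68.25 kips/bolt. φR_n = 0.75 × (2×49.969 + 2×68.25) = 177.3 kips.
Governing: min(122.7, 177.3) = 122.7 kips → bolt shear.

122.7 kips (bolt shear governs)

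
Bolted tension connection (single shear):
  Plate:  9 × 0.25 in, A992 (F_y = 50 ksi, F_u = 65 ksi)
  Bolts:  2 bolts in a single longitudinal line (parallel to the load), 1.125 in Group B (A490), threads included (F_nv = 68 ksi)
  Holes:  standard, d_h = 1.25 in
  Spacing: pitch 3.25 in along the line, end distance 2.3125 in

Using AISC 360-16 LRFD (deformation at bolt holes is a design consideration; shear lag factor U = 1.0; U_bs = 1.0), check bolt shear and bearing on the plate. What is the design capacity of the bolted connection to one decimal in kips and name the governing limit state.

Bolt shear: A_b = π(1.125)²/4 = 0.99402 in². φR_n = 0.75 × 68 × 0.99402 × 2 × 1 = 101.4 kips.
Bearing (0.25 in plate, F_u = 65 ksi): end bolts L_c = 2.3125 − 1.25/2 = 1.6875, R_n = min(1.2×1.6875×0.25×65, 2.4×1.125×0.25×65) = 32.906 kips/bolt; interior L_c = 3.25 − 1.25 = 2, R_n = 39 kips/bolt. φR_n = 0.75 × (1×32.906 + 1×39) = 53.9 kips.
Governing: min(101.4, 53.9) = 53.9 kips → bearing.

53.9 kips (bearing governs)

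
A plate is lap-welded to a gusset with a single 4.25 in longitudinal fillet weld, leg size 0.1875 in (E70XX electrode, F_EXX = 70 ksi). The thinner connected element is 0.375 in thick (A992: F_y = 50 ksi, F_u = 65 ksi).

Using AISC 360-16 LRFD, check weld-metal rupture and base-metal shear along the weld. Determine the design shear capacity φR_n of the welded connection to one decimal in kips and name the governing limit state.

Weld metal: throat = 0.707×0.1875 = 0.13256 in, L = 4.25 in. φR_n = 0.75 × 0.6 × 70 × 0.13256 × 4.25 = 17.7 kips.
Base metal shear (0.375 in plate): yield φR_n = 1.0×0.6×50×0.375×4.25 = 47.8 kips; rupture φR_n = 0.75×0.6×65×0.375×4.25 = 46.6 kips; take 46.6 kips (rupture).
Governing: min(17.7, 46.6) = 17.7 kips → weld metal.

17.7 kips (weld metal governs)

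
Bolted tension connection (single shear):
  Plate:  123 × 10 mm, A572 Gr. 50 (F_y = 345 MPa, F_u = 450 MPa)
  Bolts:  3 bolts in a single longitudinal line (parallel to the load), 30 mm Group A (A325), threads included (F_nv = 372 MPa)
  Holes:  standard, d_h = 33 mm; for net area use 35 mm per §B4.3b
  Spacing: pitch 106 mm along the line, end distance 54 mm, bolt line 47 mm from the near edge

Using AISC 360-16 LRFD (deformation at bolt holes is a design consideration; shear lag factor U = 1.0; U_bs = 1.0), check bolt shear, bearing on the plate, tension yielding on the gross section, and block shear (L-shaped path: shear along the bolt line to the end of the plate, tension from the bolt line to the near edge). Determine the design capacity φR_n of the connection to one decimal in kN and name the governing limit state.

Bolt shear: A_b = π(30)²/4 = 706.86 mm². φR_n = 0.75 × 372 × 706.86 × 3 × 1 = 591.6 kN.
Bearing (10 mm plate, F_u = 450 MPa): end bolts L_c = 54 − 33/2 = 37.5, R_n = min(1.2×37.5×10×450, 2.4×30×10×450) = 202.5 kN/bolt; interior L_c = 106 − 33 = 73, R_n = 324 kN/bolt. φR_n = 0.75 × (1×202.5 + 2×324) = 637.9 kN.
Tension yield (gross): A_g = 123×10 = 1230 mm². φR_n = 0.90 × 345 × 1230 = 381.9 kN.
Block shear: shear path 1×[54+2×106] = 1×266 mm, A_gv = 2660, A_nv = 1×(266 − 2.5×35)×10 = 1785 mm²; tension to near edge: (47 − 0.5×35)×10 = 295 mm². R_n = min(0.6×450×1785, 0.6×345×2660) + 1.0×450×295 = min(481.95, 550.62) + 132.75 = 614.7 kN. φR_n = 0.75 × 614.7 = 461.0 kN.
Governing: min(591.6, 637.9, 381.9, 461.0) = 381.9 kN → gross-section yield.

381.9 kN (gross-section yield governs)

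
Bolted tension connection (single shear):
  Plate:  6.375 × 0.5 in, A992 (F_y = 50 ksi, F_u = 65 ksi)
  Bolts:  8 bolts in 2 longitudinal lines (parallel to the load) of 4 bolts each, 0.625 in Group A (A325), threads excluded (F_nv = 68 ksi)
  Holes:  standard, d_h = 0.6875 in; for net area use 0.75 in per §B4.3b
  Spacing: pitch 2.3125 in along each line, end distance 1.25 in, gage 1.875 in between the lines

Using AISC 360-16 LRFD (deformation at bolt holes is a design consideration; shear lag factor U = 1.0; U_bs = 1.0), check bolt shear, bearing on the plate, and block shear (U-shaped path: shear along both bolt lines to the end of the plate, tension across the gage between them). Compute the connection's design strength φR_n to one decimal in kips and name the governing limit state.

Bolt shear: A_b = π(0.625)²/4 = 0.3068 in². φR_n = 0.75 × 68 × 0.3068 × 8 × 1 = 125.2 kips.
Bearing (0.5 in plate, F_u = 65 ksi): end bolts L_c = 1.25 − 0.6875/2 = 0.90625, R_n = min(1.2×0.90625×0.5×65, 2.4×0.625×0.5×65) = 35.344 kips/bolt; interior L_c = 2.3125 − 0.6875 = 1.625, R_n = 48.75 kips/bolt. φR_n = 0.75 × (2×35.344 + 6×48.75) = 272.4 kips.
Block shear: shear path 2×[1.25+3×2.3125] = 2×8.1875 in, A_gv = 8.1875, A_nv = 2×(8.1875 − 3.5×0.75)×0.5 = 5.5625 in²; tension across gage: (1.875 − 1×0.75)×0.5 = 0.5625 in². R_n = min(0.6×65×5.5625, 0.6×50×8.1875) + 1.0×65×0.5625 = min(216.94, 245.63) + 36.563 = 253.5 kips. φR_n = 0.75 × 253.5 = 190.1 kips.
Governing: min(125.2, 272.4, 190.1) = 125.2 kips → bolt shear.

125.2 kips (bolt shear governs)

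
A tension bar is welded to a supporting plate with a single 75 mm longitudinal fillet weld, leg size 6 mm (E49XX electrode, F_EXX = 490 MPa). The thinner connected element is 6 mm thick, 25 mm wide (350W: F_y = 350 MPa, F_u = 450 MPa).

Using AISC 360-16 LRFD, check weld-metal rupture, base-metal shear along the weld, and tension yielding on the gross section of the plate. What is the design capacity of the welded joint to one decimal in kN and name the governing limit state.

47.3 kN (gross-section yield governs)

Weld metal: throat = 0.707×6 = 4.242 mm, L = 75 mm. φR_n = 0.75 × 0.6 × 490 × 4.242 × 75 = 70.2 kN.
Base metal shear (6 mm plate): yield φR_n = 1.0×0.6×350×6×75 = 94.5 kN; rupture φR_n = 0.75×0.6×450×6×75 = 91.1 kN; take 91.1 kN (rupture).
Tension yield (gross): A_g = 25×6 = 150 mm². φR_n = 0.90 × 350 × 150 = 47.3 kN.
Governing: min(70.2, 91.1, 47.3) = 47.3 kN → gross-section yield.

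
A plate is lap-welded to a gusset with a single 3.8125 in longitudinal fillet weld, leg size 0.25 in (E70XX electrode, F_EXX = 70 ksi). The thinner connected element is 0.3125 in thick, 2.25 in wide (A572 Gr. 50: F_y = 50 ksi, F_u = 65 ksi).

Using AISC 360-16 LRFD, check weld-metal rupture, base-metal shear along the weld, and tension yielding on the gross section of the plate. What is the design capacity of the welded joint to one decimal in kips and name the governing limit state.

Weld metal: throat = 0.707×0.25 = 0.17675 in, L = 3.8125 in. φR_n = 0.75 × 0.6 × 70 × 0.17675 × 3.8125 = 21.2 kips.
Base metal shear (0.3125 in plate): yield φR_n = 1.0×0.6×50×0.3125×3.8125 = 35.7 kips; rupture φR_n = 0.75×0.6×65×0.3125×3.8125 = 34.8 kips; take 34.8 kips (rupture).
Tension yield (gross): A_g = 2.25×0.3125 = 0.70313 in². φR_n = 0.90 × 50 × 0.70313 = 31.6 kips.
Governing: min(21.2, 34.8, 31.6) = 21.2 kips → weld metal.

21.2 kips (weld metal governs)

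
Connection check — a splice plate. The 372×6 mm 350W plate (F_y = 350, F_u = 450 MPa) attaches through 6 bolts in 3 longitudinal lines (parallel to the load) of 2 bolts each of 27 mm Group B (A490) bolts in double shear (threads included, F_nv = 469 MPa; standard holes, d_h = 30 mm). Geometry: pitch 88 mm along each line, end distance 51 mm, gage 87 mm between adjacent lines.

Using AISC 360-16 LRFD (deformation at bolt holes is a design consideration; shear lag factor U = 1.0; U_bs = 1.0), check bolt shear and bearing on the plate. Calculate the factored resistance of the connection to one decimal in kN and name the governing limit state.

Bolt shear: A_b = π(27)²/4 = 572.56 mm². φR_n = 0.75 × 469 × 572.56 × 6 × 2 = 2416.8 kN.
Bearing (6 mm plate, F_u = 450 MPa): end bolts L_c = 51 − 30/2 = 36, R_n = min(1.2×36×6×450, 2.4×27×6×450) = 116.64 kN/bolt; interior L_c = 88 − 30 = 58, R_n = 174.96 kN/bolt. φR_n = 0.75 × (3×116.64 + 3×174.96) = 656.1 kN.
Governing: min(2416.8, 656.1) = 656.1 kN → bearing.

656.1 kN (bearing governs)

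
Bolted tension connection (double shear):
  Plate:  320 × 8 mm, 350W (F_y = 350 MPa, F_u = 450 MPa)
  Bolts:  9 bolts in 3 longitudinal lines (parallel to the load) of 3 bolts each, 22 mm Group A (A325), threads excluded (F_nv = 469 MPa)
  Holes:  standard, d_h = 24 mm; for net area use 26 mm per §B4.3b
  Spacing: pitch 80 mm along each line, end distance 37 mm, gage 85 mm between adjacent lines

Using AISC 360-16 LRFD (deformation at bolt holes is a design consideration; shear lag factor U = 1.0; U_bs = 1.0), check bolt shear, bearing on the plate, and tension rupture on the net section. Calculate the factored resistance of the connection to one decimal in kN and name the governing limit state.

Bolt shear: A_b = π(22)²/4 = 380.13 mm². φR_n = 0.75 × 469 × 380.13 × 9 × 2 = 2406.8 kN.
Bearing (8 mm plate, F_u = 450 MPa): end bolts L_c = 37 − 24/2 = 25, R_n = min(1.2×25×8×450, 2.4×22×8×450) = 108 kN/bolt; interior L_c = 80 − 24 = 56, R_n = 190.08 kN/bolt. φR_n = 0.75 × (3×108 + 6×190.08) = 1098.4 kN.
Tension rupture (net): A_n = (320 − 3×26)×8 = 1936 mm² (U = 1.0, A_e = A_n). φR_n = 0.75 × 450 × 1936 = 653.4 kN.
Governing: min(2406.8, 1098.4, 653.4) = 653.4 kN → net-section rupture.

653.4 kN (net-section rupture governs)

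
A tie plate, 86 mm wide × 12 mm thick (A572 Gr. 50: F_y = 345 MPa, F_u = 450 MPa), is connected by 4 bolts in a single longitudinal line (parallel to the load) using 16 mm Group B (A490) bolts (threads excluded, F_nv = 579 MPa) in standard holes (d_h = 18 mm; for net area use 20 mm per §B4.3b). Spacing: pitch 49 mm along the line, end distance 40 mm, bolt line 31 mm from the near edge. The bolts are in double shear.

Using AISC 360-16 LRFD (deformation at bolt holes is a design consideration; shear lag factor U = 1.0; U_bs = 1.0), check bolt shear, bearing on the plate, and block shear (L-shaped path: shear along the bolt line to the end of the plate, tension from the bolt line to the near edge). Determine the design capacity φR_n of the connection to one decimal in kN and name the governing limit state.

369.4 kN (block shear governs)

Bolt shear: A_b = π(16)²/4 = 201.06 mm². φR_n = 0.75 × 579 × 201.06 × 4 × 2 = 698.5 kN.
Bearing (12 mm plate, F_u = 450 MPa): end bolts L_c = 40 − 18/2 = 31, R_n = min(1.2×31×12×450, 2.4×16×12×450) = 200.88 kN/bolt; interior L_c = 49 − 18 = 31, R_n = 200.88 kN/bolt. φR_n = 0.75 × (1×200.88 + 3×200.88) = 602.6 kN.
Block shear: shear path 1×[40+3×49] = 1×187 mm, A_gv = 2244, A_nv = 1×(187 − 3.5×20)×12 = 1404 mm²; tension to near edge: (31 − 0.5×20)×12 = 252 mm². R_n = min(0.6×450×1404, 0.6×345×2244) + 1.0×450×252 = min(379.08, 464.51) + 113.4 = 492.48 kN. φR_n = 0.75 × 492.48 = 369.4 kN.
Governing: min(698.5, 602.6, 369.4) = 369.4 kN → block shear.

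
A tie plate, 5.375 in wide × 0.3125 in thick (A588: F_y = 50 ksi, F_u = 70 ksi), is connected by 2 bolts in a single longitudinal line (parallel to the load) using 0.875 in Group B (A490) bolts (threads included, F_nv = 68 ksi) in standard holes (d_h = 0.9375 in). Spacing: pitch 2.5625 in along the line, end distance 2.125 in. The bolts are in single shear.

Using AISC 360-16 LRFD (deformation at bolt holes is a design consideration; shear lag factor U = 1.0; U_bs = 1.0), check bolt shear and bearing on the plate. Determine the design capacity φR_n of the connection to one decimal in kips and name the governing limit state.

61.3 kips (bolt shear governs)

Bolt shear: A_b = π(0.875)²/4 = 0.60132 in². φR_n = 0.75 × 68 × 0.60132 × 2 × 1 = 61.3 kips.
Bearing (0.3125 in plate, F_u = 70 ksi): end bolts L_c = 2.125 − 0.9375/2 = 1.65625, R_n = min(1.2×1.65625×0.3125×70, 2.4×0.875×0.3125×70) = 43.477 kips/bolt; interior L_c = 2.5625 − 0.9375 = 1.625, R_n = 42.656 kips/bolt. φR_n = 0.75 × (1×43.477 + 1×42.656) = 64.6 kips.
Governing: min(61.3, 64.6) = 61.3 kips → bolt shear.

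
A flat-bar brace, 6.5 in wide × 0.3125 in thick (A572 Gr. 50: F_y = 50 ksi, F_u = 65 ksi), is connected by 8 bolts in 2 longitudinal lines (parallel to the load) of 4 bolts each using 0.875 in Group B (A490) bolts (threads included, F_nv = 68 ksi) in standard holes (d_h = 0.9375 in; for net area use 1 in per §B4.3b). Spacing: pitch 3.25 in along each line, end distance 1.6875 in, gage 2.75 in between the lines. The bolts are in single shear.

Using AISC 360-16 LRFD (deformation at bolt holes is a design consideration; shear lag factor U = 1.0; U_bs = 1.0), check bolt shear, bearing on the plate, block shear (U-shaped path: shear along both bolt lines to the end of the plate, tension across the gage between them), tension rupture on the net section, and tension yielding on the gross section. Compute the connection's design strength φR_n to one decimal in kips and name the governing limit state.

68.6 kips (net-section rupture governs)

Bolt shear: A_b = π(0.875)²/4 = 0.60132 in². φR_n = 0.75 × 68 × 0.60132 × 8 × 1 = 245.3 kips.
Bearing (0.3125 in plate, F_u = 65 ksi): end bolts L_c = 1.6875 − 0.9375/2 = 1.21875, R_n = min(1.2×1.21875×0.3125×65, 2.4×0.875×0.3125×65) = 29.707 kips/bolt; interior L_c = 3.25 − 0.9375 = 2.3125, R_n = 42.656 kips/bolt. φR_n = 0.75 × (2×29.707 + 6×42.656) = 236.5 kips.
Block shear: shear path 2×[1.6875+3×3.25] = 2×11.4375 in, A_gv = 7.1484, A_nv = 2×(11.4375 − 3.5×1)×0.3125 = 4.9609 in²; tension across gage: (2.75 − 1×1)×0.3125 = 0.54688 in². R_n = min(0.6×65×4.9609, 0.6×50×7.1484) + 1.0×65×0.54688 = min(193.48, 214.45) + 35.547 = 229.03 kips. φR_n = 0.75 × 229.03 = 171.8 kips.
Tension rupture (net): A_n = (6.5 − 2×1)×0.3125 = 1.4063 in² (U = 1.0, A_e = A_n). φR_n = 0.75 × 65 × 1.4063 = 68.6 kips.
Tension yield (gross): A_g = 6.5×0.3125 = 2.0313 in². φR_n = 0.90 × 50 × 2.0313 = 91.4 kips.
Governing: min(245.3, 236.5, 171.8, 68.6, 91.4) = 68.6 kips → net-section rupture.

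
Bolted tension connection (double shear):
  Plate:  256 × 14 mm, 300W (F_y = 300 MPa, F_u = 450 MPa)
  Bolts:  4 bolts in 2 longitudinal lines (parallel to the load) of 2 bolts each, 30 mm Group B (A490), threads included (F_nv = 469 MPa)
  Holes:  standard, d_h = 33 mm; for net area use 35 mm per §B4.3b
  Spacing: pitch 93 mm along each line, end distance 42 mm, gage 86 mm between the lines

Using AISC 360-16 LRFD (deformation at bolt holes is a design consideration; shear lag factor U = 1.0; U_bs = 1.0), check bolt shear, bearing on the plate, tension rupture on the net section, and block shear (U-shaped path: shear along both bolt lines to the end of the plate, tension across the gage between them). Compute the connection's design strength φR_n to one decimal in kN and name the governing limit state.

708.8 kN (block shear governs)

Bolt shear: A_b = π(30)²/4 = 706.86 mm². φR_n = 0.75 × 469 × 706.86 × 4 × 2 = 1989.1 kN.
Bearing (14 mm plate, F_u = 450 MPa): end bolts L_c = 42 − 33/2 = 25.5, R_n = min(1.2×25.5×14×450, 2.4×30×14×450) = 192.78 kN/bolt; interior L_c = 93 − 33 = 60, R_n = 453.6 kN/bolt. φR_n = 0.75 × (2×192.78 + 2×453.6) = 969.6 kN.
Tension rupture (net): A_n = (256 − 2×35)×14 = 2604 mm² (U = 1.0, A_e = A_n). φR_n = 0.75 × 450 × 2604 = 878.9 kN.
Block shear: shear path 2×[42+1×93] = 2×135 mm, A_gv = 3780, A_nv = 2×(135 − 1.5×35)×14 = 2310 mm²; tension across gage: (86 − 1×35)×14 = 714 mm². R_n = min(0.6×450×2310, 0.6×300×3780) + 1.0×450×714 = min(623.7, 680.4) + 321.3 = 945 kN. φR_n = 0.75 × 945 = 708.8 kN.
Governing: min(1989.1, 969.6, 878.9, 708.8) = 708.8 kN → block shear.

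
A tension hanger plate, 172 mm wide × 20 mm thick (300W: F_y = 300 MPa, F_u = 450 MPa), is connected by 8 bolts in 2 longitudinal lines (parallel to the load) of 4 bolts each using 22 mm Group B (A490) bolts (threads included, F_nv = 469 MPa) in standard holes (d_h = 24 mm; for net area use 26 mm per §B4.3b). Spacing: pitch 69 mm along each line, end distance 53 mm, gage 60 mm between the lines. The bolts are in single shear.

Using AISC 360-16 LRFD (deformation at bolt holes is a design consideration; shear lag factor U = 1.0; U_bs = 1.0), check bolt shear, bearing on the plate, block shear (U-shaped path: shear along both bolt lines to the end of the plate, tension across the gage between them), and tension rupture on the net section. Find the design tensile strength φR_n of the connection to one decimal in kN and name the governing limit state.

Bolt shear: A_b = π(22)²/4 = 380.13 mm². φR_n = 0.75 × 469 × 380.13 × 8 × 1 = 1069.7 kN.
Bearing (20 mm plate, F_u = 450 MPa): end bolts L_c = 53 − 24/2 = 41, R_n = min(1.2×41×20×450, 2.4×22×20×450) = 442.8 kN/bolt; interior L_c = 69 − 24 = 45, R_n = 475.2 kN/bolt. φR_n = 0.75 × (2×442.8 + 6×475.2) = 2802.6 kN.
Block shear: shear path 2×[53+3×69] = 2×260 mm, A_gv = 10400, A_nv = 2×(260 − 3.5×26)×20 = 6760 mm²; tension across gage: (60 − 1×26)×20 = 680 mm². R_n = min(0.6×450×6760, 0.6×300×10400) + 1.0×450×680 = min(1825.2, 1872) + 306 = 2131.2 kN. φR_n = 0.75 × 2131.2 = 1598.4 kN.
Tension rupture (net): A_n = (172 − 2×26)×20 = 2400 mm² (U = 1.0, A_e = A_n). φR_n = 0.75 × 450 × 2400 = 810.0 kN.
Governing: min(1069.7, 2802.6, 1598.4, 810.0) = 810.0 kN → net-section rupture.

810.0 kN (net-section rupture governs)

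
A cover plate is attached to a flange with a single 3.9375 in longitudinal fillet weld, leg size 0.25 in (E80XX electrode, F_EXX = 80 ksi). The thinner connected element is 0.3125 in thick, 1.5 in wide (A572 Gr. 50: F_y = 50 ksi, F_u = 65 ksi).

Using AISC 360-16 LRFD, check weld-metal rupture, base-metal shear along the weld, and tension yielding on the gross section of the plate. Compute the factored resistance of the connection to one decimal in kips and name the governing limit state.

Weld metal: throat = 0.707×0.25 = 0.17675 in, L = 3.9375 in. φR_n = 0.75 × 0.6 × 80 × 0.17675 × 3.9375 = 25.1 kips.
Base metal shear (0.3125 in plate): yield φR_n = 1.0×0.6×50×0.3125×3.9375 = 36.9 kips; rupture φR_n = 0.75×0.6×65×0.3125×3.9375 = 36.0 kips; take 36.0 kips (rupture).
Tension yield (gross): A_g = 1.5×0.3125 = 0.46875 in². φR_n = 0.90 × 50 × 0.46875 = 21.1 kips.
Governing: min(25.1, 36.0, 21.1) = 21.1 kips → gross-section yield.

21.1 kips (gross-section yield governs)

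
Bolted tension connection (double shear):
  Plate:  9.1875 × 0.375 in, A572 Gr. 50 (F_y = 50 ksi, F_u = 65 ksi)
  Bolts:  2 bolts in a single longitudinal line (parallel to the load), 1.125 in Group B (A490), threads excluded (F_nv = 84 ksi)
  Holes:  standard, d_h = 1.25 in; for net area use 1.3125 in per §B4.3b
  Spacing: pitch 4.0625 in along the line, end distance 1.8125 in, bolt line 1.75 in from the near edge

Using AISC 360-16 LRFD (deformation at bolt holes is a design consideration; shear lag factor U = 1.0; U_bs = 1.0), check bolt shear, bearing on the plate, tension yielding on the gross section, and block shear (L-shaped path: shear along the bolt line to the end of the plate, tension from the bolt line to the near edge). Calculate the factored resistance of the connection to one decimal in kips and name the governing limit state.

62.8 kips (block shear governs)

Bolt shear: A_b = π(1.125)²/4 = 0.99402 in². φR_n = 0.75 × 84 × 0.99402 × 2 × 2 = 250.5 kips.
Bearing (0.375 in plate, F_u = 65 ksi): end bolts L_c = 1.8125 − 1.25/2 = 1.1875, R_n = min(1.2×1.1875×0.375×65, 2.4×1.125×0.375×65) = 34.734 kips/bolt; interior L_c = 4.0625 − 1.25 = 2.8125, R_n = 65.813 kips/bolt. φR_n = 0.75 × (1×34.734 + 1×65.813) = 75.4 kips.
Tension yield (gross): A_g = 9.1875×0.375 = 3.4453 in². φR_n = 0.90 × 50 × 3.4453 = 155.0 kips.
Block shear: shear path 1×[1.8125+1×4.0625] = 1×5.875 in, A_gv = 2.2031, A_nv = 1×(5.875 − 1.5×1.3125)×0.375 = 1.4648 in²; tension to near edge: (1.75 − 0.5×1.3125)×0.375 = 0.41016 in². R_n = min(0.6×65×1.4648, 0.6×50×2.2031) + 1.0×65×0.41016 = min(57.127, 66.093) + 26.66 = 83.787 kips. φR_n = 0.75 × 83.787 = 62.8 kips.
Governing: min(250.5, 75.4, 155.0, 62.8) = 62.8 kips → block shear.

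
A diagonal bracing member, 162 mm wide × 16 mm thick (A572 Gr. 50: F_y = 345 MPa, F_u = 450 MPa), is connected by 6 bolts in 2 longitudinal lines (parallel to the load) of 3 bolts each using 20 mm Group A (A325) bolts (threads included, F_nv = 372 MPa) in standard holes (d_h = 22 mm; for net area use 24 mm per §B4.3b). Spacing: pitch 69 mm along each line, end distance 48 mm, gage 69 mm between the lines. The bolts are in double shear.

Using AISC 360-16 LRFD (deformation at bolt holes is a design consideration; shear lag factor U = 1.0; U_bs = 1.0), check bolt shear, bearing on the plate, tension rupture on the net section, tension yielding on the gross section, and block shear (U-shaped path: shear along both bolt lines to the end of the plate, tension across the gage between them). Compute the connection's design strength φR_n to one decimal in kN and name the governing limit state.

615.6 kN (net-section rupture governs)

Bolt shear: A_b = π(20)²/4 = 314.16 mm². φR_n = 0.75 × 372 × 314.16 × 6 × 2 = 1051.8 kN.
Bearing (16 mm plate, F_u = 450 MPa): end bolts L_c = 48 − 22/2 = 37, R_n = min(1.2×37×16×450, 2.4×20×16×450) = 319.68 kN/bolt; interior L_c = 69 − 22 = 47, R_n = 345.6 kN/bolt. φR_n = 0.75 × (2×319.68 + 4×345.6) = 1516.3 kN.
Tension rupture (net): A_n = (162 − 2×24)×16 = 1824 mm² (U = 1.0, A_e = A_n). φR_n = 0.75 × 450 × 1824 = 615.6 kN.
Tension yield (gross): A_g = 162×16 = 2592 mm². φR_n = 0.90 × 345 × 2592 = 804.8 kN.
Block shear: shear path 2×[48+2×69] = 2×186 mm, A_gv = 5952, A_nv = 2×(186 − 2.5×24)×16 = 4032 mm²; tension across gage: (69 − 1×24)×16 = 720 mm². R_n = min(0.6×450×4032, 0.6×345×5952) + 1.0×450×720 = min(1088.6, 1232.1) + 324 = 1412.6 kN. φR_n = 0.75 × 1412.6 = 1059.5 kN.
Governing: min(1051.8, 1516.3, 615.6, 804.8, 1059.5) = 615.6 kN → net-section rupture.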